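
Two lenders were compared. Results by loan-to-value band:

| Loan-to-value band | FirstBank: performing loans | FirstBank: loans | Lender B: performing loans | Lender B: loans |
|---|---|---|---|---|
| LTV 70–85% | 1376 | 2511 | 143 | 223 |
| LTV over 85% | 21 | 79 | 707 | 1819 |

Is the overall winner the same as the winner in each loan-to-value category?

LTV 70–85%: FirstBank 1376/2511 = 54.8%, Lender B 143/223 = 64.1% → Lender B
LTV over 85%: FirstBank 21/79 = 26.6%, Lender B 707/1819 = 38.9% → Lender B
Overall: FirstBank 1397/2590 = 53.9%, Lender B 850/2042 = 41.6% → FirstBank
Lender B wins each loan-to-value group but FirstBank wins overall — the comparison reverses. Lender B's loans skew toward LTV over 85%, which has a lower base rate.

No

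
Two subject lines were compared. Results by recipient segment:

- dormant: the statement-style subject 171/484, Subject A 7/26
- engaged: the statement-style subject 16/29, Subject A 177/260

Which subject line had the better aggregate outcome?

Dormant: the statement-style subject 171/484 = 35.3%, Subject A 7/26 = 26.9% → the statement-style subject
Engaged: the statement-style subject 16/29 = 55.2%, Subject A 177/260 = 68.1% → Subject A
Overall: the statement-style subject 187/513 = 36.5%, Subject A 184/286 = 64.3% → Subject A
(Neither sweeps every recipient group, but Subject A has the higher pooled rate.)

Subject A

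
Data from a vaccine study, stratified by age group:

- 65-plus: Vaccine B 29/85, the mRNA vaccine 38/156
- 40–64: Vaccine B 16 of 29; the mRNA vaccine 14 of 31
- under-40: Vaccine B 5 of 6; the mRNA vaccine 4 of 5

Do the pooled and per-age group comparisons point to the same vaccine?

65-plus: Vaccine B 29/85 = 34.1%, the mRNA vaccine 38/156 = 24.4% → Vaccine B
40–64: Vaccine B 16/29 = 55.2%, the mRNA vaccine 14/31 = 45.2% → Vaccine B
Under-40: Vaccine B 5/6 = 83.3%, the mRNA vaccine 4/5 = 80.0% → Vaccine B
Overall: Vaccine B 50/120 = 41.7%, the mRNA vaccine 56/192 = 29.2% → Vaccine B
Vaccine B wins overall and in every age group — no reversal.

Yes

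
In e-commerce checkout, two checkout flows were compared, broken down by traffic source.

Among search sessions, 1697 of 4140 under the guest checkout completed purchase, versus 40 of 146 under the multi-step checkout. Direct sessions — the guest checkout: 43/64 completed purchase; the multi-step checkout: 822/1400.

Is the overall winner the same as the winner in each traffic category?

Search: the guest checkout 1697/4140 = 41.0%, the multi-step checkout 40/146 = 27.4% → the guest checkout
Direct: the guest checkout 43/64 = 67.2%, the multi-step checkout 822/1400 = 58.7% → the guest checkout
Overall: the guest checkout 1740/4204 = 41.4%, the multi-step checkout 862/1546 = 55.8% → the multi-step checkout
The guest checkout wins each traffic group but the multi-step checkout wins overall — the comparison reverses. The guest checkout's sessions skew toward search, which has a lower base rate.

No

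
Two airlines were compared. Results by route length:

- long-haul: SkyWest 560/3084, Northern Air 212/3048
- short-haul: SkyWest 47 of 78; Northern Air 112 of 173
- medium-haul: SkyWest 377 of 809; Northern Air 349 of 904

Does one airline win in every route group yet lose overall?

Long-haul: SkyWest 560/3084 = 18.2%, Northern Air 212/3048 = 7.0% → SkyWest
Short-haul: SkyWest 47/78 = 60.3%, Northern Air 112/173 = 64.7% → Northern Air
Medium-haul: SkyWest 377/809 = 46.6%, Northern Air 349/904 = 38.6% → SkyWest
Overall: SkyWest 984/3971 = 24.8%, Northern Air 673/4125 = 16.3% → SkyWest
Neither sweeps: SkyWest wins 2 of 3 groups, Northern Air wins 1. SkyWest wins overall but not every group — no Simpson reversal.

No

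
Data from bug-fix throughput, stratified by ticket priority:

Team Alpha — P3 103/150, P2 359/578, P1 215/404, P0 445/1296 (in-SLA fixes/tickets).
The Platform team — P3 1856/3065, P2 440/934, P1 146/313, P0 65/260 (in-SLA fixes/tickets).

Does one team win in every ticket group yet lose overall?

P3: Team Alpha 103/150 = 68.7%, the Platform team 1856/3065 = 60.6% → Team Alpha
P2: Team Alpha 359/578 = 62.1%, the Platform team 440/934 = 47.1% → Team Alpha
P1: Team Alpha 215/404 = 53.2%, the Platform team 146/313 = 46.6% → Team Alpha
P0: Team Alpha 445/1296 = 34.3%, the Platform team 65/260 = 25.0% → Team Alpha
Overall: Team Alpha 1122/2428 = 46.2%, the Platform team 2507/4572 = 54.8% → the Platform team
Team Alpha wins each ticket group but the Platform team wins overall — the comparison reverses. Team Alpha's tickets skew toward P0, which has a lower base rate.

Yes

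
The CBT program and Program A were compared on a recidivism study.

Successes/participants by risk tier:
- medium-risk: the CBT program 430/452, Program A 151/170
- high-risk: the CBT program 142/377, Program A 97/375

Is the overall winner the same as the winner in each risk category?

Yes

Medium-risk: the CBT program 430/452 = 95.1%, Program A 151/170 = 88.8% → the CBT program
High-risk: the CBT program 142/377 = 37.7%, Program A 97/375 = 25.9% → the CBT program
Overall: the CBT program 572/829 = 69.0%, Program A 248/545 = 45.5% → the CBT program
The CBT program wins overall and in every risk group — no reversal.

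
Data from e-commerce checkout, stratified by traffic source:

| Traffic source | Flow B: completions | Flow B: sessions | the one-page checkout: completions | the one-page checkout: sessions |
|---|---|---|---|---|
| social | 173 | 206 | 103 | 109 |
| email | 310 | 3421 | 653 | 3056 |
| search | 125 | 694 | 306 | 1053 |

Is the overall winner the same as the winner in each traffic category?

Social: Flow B 173/206 = 84.0%, the one-page checkout 103/109 = 94.5% → the one-page checkout
Email: Flow B 310/3421 = 9.1%, the one-page checkout 653/3056 = 21.4% → the one-page checkout
Search: Flow B 125/694 = 18.0%, the one-page checkout 306/1053 = 29.1% → the one-page checkout
Overall: Flow B 608/4321 = 14.1%, the one-page checkout 1062/4218 = 25.2% → the one-page checkout
The one-page checkout wins overall and in every traffic group — no reversal.

Yes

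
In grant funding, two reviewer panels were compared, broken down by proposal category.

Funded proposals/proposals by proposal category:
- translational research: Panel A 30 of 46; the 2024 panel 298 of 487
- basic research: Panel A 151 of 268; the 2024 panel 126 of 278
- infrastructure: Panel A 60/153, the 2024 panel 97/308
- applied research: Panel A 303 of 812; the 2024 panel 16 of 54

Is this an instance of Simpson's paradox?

Translational research: Panel A 30/46 = 65.2%, the 2024 panel 298/487 = 61.2% → Panel A
Basic research: Panel A 151/268 = 56.3%, the 2024 panel 126/278 = 45.3% → Panel A
Infrastructure: Panel A 60/153 = 39.2%, the 2024 panel 97/308 = 31.5% → Panel A
Applied research: Panel A 303/812 = 37.3%, the 2024 panel 16/54 = 29.6% → Panel A
Overall: Panel A 544/1279 = 42.5%, the 2024 panel 537/1127 = 47.6% → the 2024 panel
Panel A wins each proposal group but the 2024 panel wins overall — the comparison reverses. Panel A's proposals skew toward applied research, which has a lower base rate.

Yes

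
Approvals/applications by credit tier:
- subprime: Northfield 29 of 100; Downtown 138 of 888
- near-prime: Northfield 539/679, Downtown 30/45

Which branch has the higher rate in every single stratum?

Northfield

Subprime: Northfield 29/100 = 29.0%, Downtown 138/888 = 15.5% → Northfield
Near-prime: Northfield 539/679 = 79.4%, Downtown 30/45 = 66.7% → Northfield
Northfield has the higher rate in both groups.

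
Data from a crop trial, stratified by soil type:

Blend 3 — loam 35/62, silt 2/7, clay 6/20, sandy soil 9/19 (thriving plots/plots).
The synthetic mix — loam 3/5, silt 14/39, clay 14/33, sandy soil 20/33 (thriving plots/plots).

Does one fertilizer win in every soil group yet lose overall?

Yes

Loam: Blend 3 35/62 = 56.5%, the synthetic mix 3/5 = 60.0% → the synthetic mix
Silt: Blend 3 2/7 = 28.6%, the synthetic mix 14/39 = 35.9% → the synthetic mix
Clay: Blend 3 6/20 = 30.0%, the synthetic mix 14/33 = 42.4% → the synthetic mix
Sandy soil: Blend 3 9/19 = 47.4%, the synthetic mix 20/33 = 60.6% → the synthetic mix
Overall: Blend 3 52/108 = 48.1%, the synthetic mix 51/110 = 46.4% → Blend 3
The synthetic mix wins each soil group but Blend 3 wins overall — the comparison reverses. The synthetic mix's plots skew toward silt, which has a lower base rate.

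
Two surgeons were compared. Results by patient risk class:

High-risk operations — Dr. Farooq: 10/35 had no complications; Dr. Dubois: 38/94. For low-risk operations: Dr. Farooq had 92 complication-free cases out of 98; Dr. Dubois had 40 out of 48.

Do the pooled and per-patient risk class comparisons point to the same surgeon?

No

High-risk: Dr. Farooq 10/35 = 28.6%, Dr. Dubois 38/94 = 40.4% → Dr. Dubois
Low-risk: Dr. Farooq 92/98 = 93.9%, Dr. Dubois 40/48 = 83.3% → Dr. Farooq
Overall: Dr. Farooq 102/133 = 76.7%, Dr. Dubois 78/142 = 54.9% → Dr. Farooq
Neither sweeps: Dr. Farooq wins 1 of 2 groups, Dr. Dubois wins 1. Dr. Farooq wins overall but not every group — no Simpson reversal.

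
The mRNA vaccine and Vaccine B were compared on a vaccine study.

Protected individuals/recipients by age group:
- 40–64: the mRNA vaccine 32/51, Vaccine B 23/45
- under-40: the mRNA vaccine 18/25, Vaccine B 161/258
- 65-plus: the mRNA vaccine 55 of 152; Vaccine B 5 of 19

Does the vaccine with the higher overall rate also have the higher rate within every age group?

No

40–64: the mRNA vaccine 32/51 = 62.7%, Vaccine B 23/45 = 51.1% → the mRNA vaccine
Under-40: the mRNA vaccine 18/25 = 72.0%, Vaccine B 161/258 = 62.4% → the mRNA vaccine
65-plus: the mRNA vaccine 55/152 = 36.2%, Vaccine B 5/19 = 26.3% → the mRNA vaccine
Overall: the mRNA vaccine 105/228 = 46.1%, Vaccine B 189/322 = 58.7% → Vaccine B
The mRNA vaccine wins each age group but Vaccine B wins overall — the comparison reverses. The mRNA vaccine's recipients skew toward 65-plus, which has a lower base rate.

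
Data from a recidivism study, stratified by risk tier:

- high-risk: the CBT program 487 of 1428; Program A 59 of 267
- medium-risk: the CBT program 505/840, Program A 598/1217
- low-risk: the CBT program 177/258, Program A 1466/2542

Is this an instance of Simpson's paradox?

High-risk: the CBT program 487/1428 = 34.1%, Program A 59/267 = 22.1% → the CBT program
Medium-risk: the CBT program 505/840 = 60.1%, Program A 598/1217 = 49.1% → the CBT program
Low-risk: the CBT program 177/258 = 68.6%, Program A 1466/2542 = 57.7% → the CBT program
Overall: the CBT program 1169/2526 = 46.3%, Program A 2123/4026 = 52.7% → Program A
The CBT program wins each risk group but Program A wins overall — the comparison reverses. The CBT program's participants skew toward high-risk, which has a lower base rate.

Yes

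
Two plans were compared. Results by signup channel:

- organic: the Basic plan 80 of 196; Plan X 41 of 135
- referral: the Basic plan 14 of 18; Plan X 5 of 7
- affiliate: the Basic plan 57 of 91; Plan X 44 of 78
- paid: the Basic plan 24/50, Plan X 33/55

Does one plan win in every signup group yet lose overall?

Organic: the Basic plan 80/196 = 40.8%, Plan X 41/135 = 30.4% → the Basic plan
Referral: the Basic plan 14/18 = 77.8%, Plan X 5/7 = 71.4% → the Basic plan
Affiliate: the Basic plan 57/91 = 62.6%, Plan X 44/78 = 56.4% → the Basic plan
Paid: the Basic plan 24/50 = 48.0%, Plan X 33/55 = 60.0% → Plan X
Overall: the Basic plan 175/355 = 49.3%, Plan X 123/275 = 44.7% → the Basic plan
Neither sweeps: the Basic plan wins 3 of 4 groups, Plan X wins 1. The Basic plan wins overall but not every group — no Simpson reversal.

No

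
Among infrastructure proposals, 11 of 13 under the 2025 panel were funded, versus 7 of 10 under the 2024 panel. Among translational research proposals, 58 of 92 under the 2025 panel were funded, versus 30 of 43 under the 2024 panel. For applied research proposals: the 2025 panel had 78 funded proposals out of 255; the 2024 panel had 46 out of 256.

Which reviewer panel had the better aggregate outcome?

the 2025 panel

Infrastructure: the 2025 panel 11/13 = 84.6%, the 2024 panel 7/10 = 70.0% → the 2025 panel
Translational research: the 2025 panel 58/92 = 63.0%, the 2024 panel 30/43 = 69.8% → the 2024 panel
Applied research: the 2025 panel 78/255 = 30.6%, the 2024 panel 46/256 = 18.0% → the 2025 panel
Overall: the 2025 panel 147/360 = 40.8%, the 2024 panel 83/309 = 26.9% → the 2025 panel
(Neither sweeps every proposal group, but the 2025 panel has the higher pooled rate.)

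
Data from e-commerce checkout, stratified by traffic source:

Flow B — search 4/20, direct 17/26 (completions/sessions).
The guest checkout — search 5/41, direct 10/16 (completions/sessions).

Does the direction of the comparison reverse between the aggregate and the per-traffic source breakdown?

Search: Flow B 4/20 = 20.0%, the guest checkout 5/41 = 12.2% → Flow B
Direct: Flow B 17/26 = 65.4%, the guest checkout 10/16 = 62.5% → Flow B
Overall: Flow B 21/46 = 45.7%, the guest checkout 15/57 = 26.3% → Flow B
Flow B wins overall and in every traffic group — no reversal.

No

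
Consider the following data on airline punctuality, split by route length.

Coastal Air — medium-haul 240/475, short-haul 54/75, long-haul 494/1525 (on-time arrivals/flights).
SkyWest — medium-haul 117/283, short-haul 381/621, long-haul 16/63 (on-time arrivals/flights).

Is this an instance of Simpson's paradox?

Medium-haul: Coastal Air 240/475 = 50.5%, SkyWest 117/283 = 41.3% → Coastal Air
Short-haul: Coastal Air 54/75 = 72.0%, SkyWest 381/621 = 61.4% → Coastal Air
Long-haul: Coastal Air 494/1525 = 32.4%, SkyWest 16/63 = 25.4% → Coastal Air
Overall: Coastal Air 788/2075 = 38.0%, SkyWest 514/967 = 53.2% → SkyWest
Coastal Air wins each route group but SkyWest wins overall — the comparison reverses. Coastal Air's flights skew toward long-haul, which has a lower base rate.

Yes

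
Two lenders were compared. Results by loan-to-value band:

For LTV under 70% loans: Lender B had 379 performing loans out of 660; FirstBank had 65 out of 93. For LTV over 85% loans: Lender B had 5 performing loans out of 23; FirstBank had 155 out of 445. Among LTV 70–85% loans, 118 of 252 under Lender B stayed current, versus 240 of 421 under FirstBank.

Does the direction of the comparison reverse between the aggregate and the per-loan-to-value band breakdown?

LTV under 70%: Lender B 379/660 = 57.4%, FirstBank 65/93 = 69.9% → FirstBank
LTV over 85%: Lender B 5/23 = 21.7%, FirstBank 155/445 = 34.8% → FirstBank
LTV 70–85%: Lender B 118/252 = 46.8%, FirstBank 240/421 = 57.0% → FirstBank
Overall: Lender B 502/935 = 53.7%, FirstBank 460/959 = 48.0% → Lender B
FirstBank wins each loan-to-value group but Lender B wins overall — the comparison reverses. FirstBank's loans skew toward LTV over 85%, which has a lower base rate.

Yes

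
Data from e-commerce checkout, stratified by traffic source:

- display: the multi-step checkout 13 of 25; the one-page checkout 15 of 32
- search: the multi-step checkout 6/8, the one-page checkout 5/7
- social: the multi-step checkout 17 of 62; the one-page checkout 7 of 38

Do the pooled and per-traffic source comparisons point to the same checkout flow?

Yes

Display: the multi-step checkout 13/25 = 52.0%, the one-page checkout 15/32 = 46.9% → the multi-step checkout
Search: the multi-step checkout 6/8 = 75.0%, the one-page checkout 5/7 = 71.4% → the multi-step checkout
Social: the multi-step checkout 17/62 = 27.4%, the one-page checkout 7/38 = 18.4% → the multi-step checkout
Overall: the multi-step checkout 36/95 = 37.9%, the one-page checkout 27/77 = 35.1% → the multi-step checkout
The multi-step checkout wins overall and in every traffic group — no reversal.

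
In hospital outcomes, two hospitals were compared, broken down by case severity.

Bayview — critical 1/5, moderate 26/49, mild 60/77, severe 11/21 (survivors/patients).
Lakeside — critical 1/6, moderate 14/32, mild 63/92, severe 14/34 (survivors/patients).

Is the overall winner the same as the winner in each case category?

Critical: Bayview 1/5 = 20.0%, Lakeside 1/6 = 16.7% → Bayview
Moderate: Bayview 26/49 = 53.1%, Lakeside 14/32 = 43.8% → Bayview
Mild: Bayview 60/77 = 77.9%, Lakeside 63/92 = 68.5% → Bayview
Severe: Bayview 11/21 = 52.4%, Lakeside 14/34 = 41.2% → Bayview
Overall: Bayview 98/152 = 64.5%, Lakeside 92/164 = 56.1% → Bayview
Bayview wins overall and in every case group — no reversal.

Yes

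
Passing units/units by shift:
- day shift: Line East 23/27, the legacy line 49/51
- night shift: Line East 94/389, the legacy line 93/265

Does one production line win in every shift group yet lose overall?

Day shift: Line East 23/27 = 85.2%, the legacy line 49/51 = 96.1% → the legacy line
Night shift: Line East 94/389 = 24.2%, the legacy line 93/265 = 35.1% → the legacy line
Overall: Line East 117/416 = 28.1%, the legacy line 142/316 = 44.9% → the legacy line
The legacy line wins overall and in every shift group — no reversal.

No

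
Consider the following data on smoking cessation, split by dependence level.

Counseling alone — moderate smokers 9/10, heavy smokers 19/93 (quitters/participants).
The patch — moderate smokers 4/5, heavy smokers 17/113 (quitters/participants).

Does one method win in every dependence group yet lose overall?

Moderate smokers: counseling alone 9/10 = 90.0%, the patch 4/5 = 80.0% → counseling alone
Heavy smokers: counseling alone 19/93 = 20.4%, the patch 17/113 = 15.0% → counseling alone
Overall: counseling alone 28/103 = 27.2%, the patch 21/118 = 17.8% → counseling alone
Counseling alone wins overall and in every dependence group — no reversal.

No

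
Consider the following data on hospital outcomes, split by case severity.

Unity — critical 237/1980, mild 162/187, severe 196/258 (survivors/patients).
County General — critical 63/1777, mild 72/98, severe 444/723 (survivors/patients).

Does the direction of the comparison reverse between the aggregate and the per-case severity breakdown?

No

Critical: Unity 237/1980 = 12.0%, County General 63/1777 = 3.5% → Unity
Mild: Unity 162/187 = 86.6%, County General 72/98 = 73.5% → Unity
Severe: Unity 196/258 = 76.0%, County General 444/723 = 61.4% → Unity
Overall: Unity 595/2425 = 24.5%, County General 579/2598 = 22.3% → Unity
Unity wins overall and in every case group — no reversal.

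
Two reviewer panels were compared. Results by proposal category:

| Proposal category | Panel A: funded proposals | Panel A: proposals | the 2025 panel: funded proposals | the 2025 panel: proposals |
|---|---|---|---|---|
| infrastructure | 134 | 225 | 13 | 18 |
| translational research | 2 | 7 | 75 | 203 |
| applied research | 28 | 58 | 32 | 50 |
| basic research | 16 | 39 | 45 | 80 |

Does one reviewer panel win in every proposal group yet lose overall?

Infrastructure: Panel A 134/225 = 59.6%, the 2025 panel 13/18 = 72.2% → the 2025 panel
Translational research: Panel A 2/7 = 28.6%, the 2025 panel 75/203 = 36.9% → the 2025 panel
Applied research: Panel A 28/58 = 48.3%, the 2025 panel 32/50 = 64.0% → the 2025 panel
Basic research: Panel A 16/39 = 41.0%, the 2025 panel 45/80 = 56.2% → the 2025 panel
Overall: Panel A 180/329 = 54.7%, the 2025 panel 165/351 = 47.0% → Panel A
The 2025 panel wins each proposal group but Panel A wins overall — the comparison reverses. The 2025 panel's proposals skew toward translational research, which has a lower base rate.

Yes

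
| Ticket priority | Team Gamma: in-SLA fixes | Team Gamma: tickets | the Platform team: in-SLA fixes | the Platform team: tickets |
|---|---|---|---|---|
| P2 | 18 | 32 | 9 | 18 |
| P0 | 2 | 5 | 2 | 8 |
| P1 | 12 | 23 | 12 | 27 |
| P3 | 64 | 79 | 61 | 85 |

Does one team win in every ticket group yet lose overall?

P2: Team Gamma 18/32 = 56.2%, the Platform team 9/18 = 50.0% → Team Gamma
P0: Team Gamma 2/5 = 40.0%, the Platform team 2/8 = 25.0% → Team Gamma
P1: Team Gamma 12/23 = 52.2%, the Platform team 12/27 = 44.4% → Team Gamma
P3: Team Gamma 64/79 = 81.0%, the Platform team 61/85 = 71.8% → Team Gamma
Overall: Team Gamma 96/139 = 69.1%, the Platform team 84/138 = 60.9% → Team Gamma
Team Gamma wins overall and in every ticket group — no reversal.

No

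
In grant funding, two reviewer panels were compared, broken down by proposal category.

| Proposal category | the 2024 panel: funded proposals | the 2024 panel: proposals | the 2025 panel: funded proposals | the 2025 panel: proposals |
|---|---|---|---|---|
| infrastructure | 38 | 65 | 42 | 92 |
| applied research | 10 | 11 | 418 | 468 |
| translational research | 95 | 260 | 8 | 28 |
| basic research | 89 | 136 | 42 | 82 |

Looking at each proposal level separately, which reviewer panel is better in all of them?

Infrastructure: the 2024 panel 38/65 = 58.5%, the 2025 panel 42/92 = 45.7% → the 2024 panel
Applied research: the 2024 panel 10/11 = 90.9%, the 2025 panel 418/468 = 89.3% → the 2024 panel
Translational research: the 2024 panel 95/260 = 36.5%, the 2025 panel 8/28 = 28.6% → the 2024 panel
Basic research: the 2024 panel 89/136 = 65.4%, the 2025 panel 42/82 = 51.2% → the 2024 panel
The 2024 panel has the higher rate in all 4 groups.

the 2024 panel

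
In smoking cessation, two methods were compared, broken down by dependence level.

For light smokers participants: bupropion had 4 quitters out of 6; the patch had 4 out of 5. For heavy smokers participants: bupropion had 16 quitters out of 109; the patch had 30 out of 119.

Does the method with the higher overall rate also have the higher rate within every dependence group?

Yes

Light smokers: bupropion 4/6 = 66.7%, the patch 4/5 = 80.0% → the patch
Heavy smokers: bupropion 16/109 = 14.7%, the patch 30/119 = 25.2% → the patch
Overall: bupropion 20/115 = 17.4%, the patch 34/124 = 27.4% → the patch
The patch wins overall and in every dependence group — no reversal.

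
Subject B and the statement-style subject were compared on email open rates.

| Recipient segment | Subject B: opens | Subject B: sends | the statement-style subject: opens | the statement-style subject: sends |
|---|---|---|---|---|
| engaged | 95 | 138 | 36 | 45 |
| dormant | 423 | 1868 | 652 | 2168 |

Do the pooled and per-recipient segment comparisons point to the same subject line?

Yes

Engaged: Subject B 95/138 = 68.8%, the statement-style subject 36/45 = 80.0% → the statement-style subject
Dormant: Subject B 423/1868 = 22.6%, the statement-style subject 652/2168 = 30.1% → the statement-style subject
Overall: Subject B 518/2006 = 25.8%, the statement-style subject 688/2213 = 31.1% → the statement-style subject
The statement-style subject wins overall and in every recipient group — no reversal.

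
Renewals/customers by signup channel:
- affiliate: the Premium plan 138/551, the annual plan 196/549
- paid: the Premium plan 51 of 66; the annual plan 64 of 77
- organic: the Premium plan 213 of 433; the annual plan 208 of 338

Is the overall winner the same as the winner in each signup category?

Yes

Affiliate: the Premium plan 138/551 = 25.0%, the annual plan 196/549 = 35.7% → the annual plan
Paid: the Premium plan 51/66 = 77.3%, the annual plan 64/77 = 83.1% → the annual plan
Organic: the Premium plan 213/433 = 49.2%, the annual plan 208/338 = 61.5% → the annual plan
Overall: the Premium plan 402/1050 = 38.3%, the annual plan 468/964 = 48.5% → the annual plan
The annual plan wins overall and in every signup group — no reversal.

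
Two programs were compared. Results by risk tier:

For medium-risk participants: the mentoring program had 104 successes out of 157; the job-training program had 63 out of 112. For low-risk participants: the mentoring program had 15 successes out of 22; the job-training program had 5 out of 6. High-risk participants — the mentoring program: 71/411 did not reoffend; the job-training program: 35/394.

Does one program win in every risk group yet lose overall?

Medium-risk: the mentoring program 104/157 = 66.2%, the job-training program 63/112 = 56.2% → the mentoring program
Low-risk: the mentoring program 15/22 = 68.2%, the job-training program 5/6 = 83.3% → the job-training program
High-risk: the mentoring program 71/411 = 17.3%, the job-training program 35/394 = 8.9% → the mentoring program
Overall: the mentoring program 190/590 = 32.2%, the job-training program 103/512 = 20.1% → the mentoring program
Neither sweeps: the mentoring program wins 2 of 3 groups, the job-training program wins 1. The mentoring program wins overall but not every group — no Simpson reversal.

No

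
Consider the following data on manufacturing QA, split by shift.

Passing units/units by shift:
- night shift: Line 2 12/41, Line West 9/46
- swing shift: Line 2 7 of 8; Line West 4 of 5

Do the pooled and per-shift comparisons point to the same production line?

Yes

Night shift: Line 2 12/41 = 29.3%, Line West 9/46 = 19.6% → Line 2
Swing shift: Line 2 7/8 = 87.5%, Line West 4/5 = 80.0% → Line 2
Overall: Line 2 19/49 = 38.8%, Line West 13/51 = 25.5% → Line 2
Line 2 wins overall and in every shift group — no reversal.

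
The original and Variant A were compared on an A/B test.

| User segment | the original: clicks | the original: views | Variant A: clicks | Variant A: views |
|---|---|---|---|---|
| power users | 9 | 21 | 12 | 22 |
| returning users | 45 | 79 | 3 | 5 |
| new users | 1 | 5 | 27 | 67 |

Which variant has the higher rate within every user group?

Power users: the original 9/21 = 42.9%, Variant A 12/22 = 54.5% → Variant A
Returning users: the original 45/79 = 57.0%, Variant A 3/5 = 60.0% → Variant A
New users: the original 1/5 = 20.0%, Variant A 27/67 = 40.3% → Variant A
Variant A has the higher rate in all 3 groups.

Variant A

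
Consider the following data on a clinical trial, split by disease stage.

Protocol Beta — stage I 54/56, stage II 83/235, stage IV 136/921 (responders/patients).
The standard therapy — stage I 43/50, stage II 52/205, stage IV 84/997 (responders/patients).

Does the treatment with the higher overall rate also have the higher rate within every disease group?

Yes

Stage I: Protocol Beta 54/56 = 96.4%, the standard therapy 43/50 = 86.0% → Protocol Beta
Stage II: Protocol Beta 83/235 = 35.3%, the standard therapy 52/205 = 25.4% → Protocol Beta
Stage IV: Protocol Beta 136/921 = 14.8%, the standard therapy 84/997 = 8.4% → Protocol Beta
Overall: Protocol Beta 273/1212 = 22.5%, the standard therapy 179/1252 = 14.3% → Protocol Beta
Protocol Beta wins overall and in every disease group — no reversal.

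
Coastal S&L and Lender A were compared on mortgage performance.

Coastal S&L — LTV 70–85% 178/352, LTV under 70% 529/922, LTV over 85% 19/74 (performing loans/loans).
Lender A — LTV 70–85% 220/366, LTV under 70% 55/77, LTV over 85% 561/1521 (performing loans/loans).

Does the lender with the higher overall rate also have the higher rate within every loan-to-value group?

No

LTV 70–85%: Coastal S&L 178/352 = 50.6%, Lender A 220/366 = 60.1% → Lender A
LTV under 70%: Coastal S&L 529/922 = 57.4%, Lender A 55/77 = 71.4% → Lender A
LTV over 85%: Coastal S&L 19/74 = 25.7%, Lender A 561/1521 = 36.9% → Lender A
Overall: Coastal S&L 726/1348 = 53.9%, Lender A 836/1964 = 42.6% → Coastal S&L
Lender A wins each loan-to-value group but Coastal S&L wins overall — the comparison reverses. Lender A's loans skew toward LTV over 85%, which has a lower base rate.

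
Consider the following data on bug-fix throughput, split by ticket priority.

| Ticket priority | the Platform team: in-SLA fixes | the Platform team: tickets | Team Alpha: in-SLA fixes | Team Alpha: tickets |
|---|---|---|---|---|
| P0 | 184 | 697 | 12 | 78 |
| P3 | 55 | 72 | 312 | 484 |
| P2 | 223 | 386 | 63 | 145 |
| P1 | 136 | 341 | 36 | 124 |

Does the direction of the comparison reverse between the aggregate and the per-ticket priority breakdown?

P0: the Platform team 184/697 = 26.4%, Team Alpha 12/78 = 15.4% → the Platform team
P3: the Platform team 55/72 = 76.4%, Team Alpha 312/484 = 64.5% → the Platform team
P2: the Platform team 223/386 = 57.8%, Team Alpha 63/145 = 43.4% → the Platform team
P1: the Platform team 136/341 = 39.9%, Team Alpha 36/124 = 29.0% → the Platform team
Overall: the Platform team 598/1496 = 40.0%, Team Alpha 423/831 = 50.9% → Team Alpha
The Platform team wins each ticket group but Team Alpha wins overall — the comparison reverses. The Platform team's tickets skew toward P0, which has a lower base rate.

Yes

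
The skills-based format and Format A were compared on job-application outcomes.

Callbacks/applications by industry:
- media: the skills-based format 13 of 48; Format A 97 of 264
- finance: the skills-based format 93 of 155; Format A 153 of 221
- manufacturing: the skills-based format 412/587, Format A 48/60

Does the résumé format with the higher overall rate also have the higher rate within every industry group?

No

Media: the skills-based format 13/48 = 27.1%, Format A 97/264 = 36.7% → Format A
Finance: the skills-based format 93/155 = 60.0%, Format A 153/221 = 69.2% → Format A
Manufacturing: the skills-based format 412/587 = 70.2%, Format A 48/60 = 80.0% → Format A
Overall: the skills-based format 518/790 = 65.6%, Format A 298/545 = 54.7% → the skills-based format
Format A wins each industry group but the skills-based format wins overall — the comparison reverses. Format A's applications skew toward media, which has a lower base rate.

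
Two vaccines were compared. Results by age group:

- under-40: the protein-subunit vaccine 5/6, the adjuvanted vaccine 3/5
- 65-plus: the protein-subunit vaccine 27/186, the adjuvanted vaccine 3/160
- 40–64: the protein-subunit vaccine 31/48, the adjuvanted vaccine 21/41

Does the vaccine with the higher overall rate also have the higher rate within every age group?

Yes

Under-40: the protein-subunit vaccine 5/6 = 83.3%, the adjuvanted vaccine 3/5 = 60.0% → the protein-subunit vaccine
65-plus: the protein-subunit vaccine 27/186 = 14.5%, the adjuvanted vaccine 3/160 = 1.9% → the protein-subunit vaccine
40–64: the protein-subunit vaccine 31/48 = 64.6%, the adjuvanted vaccine 21/41 = 51.2% → the protein-subunit vaccine
Overall: the protein-subunit vaccine 63/240 = 26.2%, the adjuvanted vaccine 27/206 = 13.1% → the protein-subunit vaccine
The protein-subunit vaccine wins overall and in every age group — no reversal.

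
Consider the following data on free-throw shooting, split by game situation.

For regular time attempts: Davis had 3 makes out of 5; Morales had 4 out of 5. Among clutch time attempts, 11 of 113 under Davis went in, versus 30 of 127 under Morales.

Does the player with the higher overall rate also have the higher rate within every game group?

Regular time: Davis 3/5 = 60.0%, Morales 4/5 = 80.0% → Morales
Clutch time: Davis 11/113 = 9.7%, Morales 30/127 = 23.6% → Morales
Overall: Davis 14/118 = 11.9%, Morales 34/132 = 25.8% → Morales
Morales wins overall and in every game group — no reversal.

Yes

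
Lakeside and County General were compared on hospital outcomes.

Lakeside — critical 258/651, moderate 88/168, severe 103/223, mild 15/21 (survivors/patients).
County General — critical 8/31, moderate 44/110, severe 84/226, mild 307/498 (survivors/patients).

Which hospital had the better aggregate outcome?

Critical: Lakeside 258/651 = 39.6%, County General 8/31 = 25.8% → Lakeside
Moderate: Lakeside 88/168 = 52.4%, County General 44/110 = 40.0% → Lakeside
Severe: Lakeside 103/223 = 46.2%, County General 84/226 = 37.2% → Lakeside
Mild: Lakeside 15/21 = 71.4%, County General 307/498 = 61.6% → Lakeside
Overall: Lakeside 464/1063 = 43.7%, County General 443/865 = 51.2% → County General
(Lakeside wins every case group but County General wins overall — Lakeside's patients skew toward the low-rate critical group.)

County General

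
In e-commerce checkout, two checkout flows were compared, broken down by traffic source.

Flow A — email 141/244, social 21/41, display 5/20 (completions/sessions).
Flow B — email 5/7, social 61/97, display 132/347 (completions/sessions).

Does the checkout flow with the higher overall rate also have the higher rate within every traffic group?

No

Email: Flow A 141/244 = 57.8%, Flow B 5/7 = 71.4% → Flow B
Social: Flow A 21/41 = 51.2%, Flow B 61/97 = 62.9% → Flow B
Display: Flow A 5/20 = 25.0%, Flow B 132/347 = 38.0% → Flow B
Overall: Flow A 167/305 = 54.8%, Flow B 198/451 = 43.9% → Flow A
Flow B wins each traffic group but Flow A wins overall — the comparison reverses. Flow B's sessions skew toward display, which has a lower base rate.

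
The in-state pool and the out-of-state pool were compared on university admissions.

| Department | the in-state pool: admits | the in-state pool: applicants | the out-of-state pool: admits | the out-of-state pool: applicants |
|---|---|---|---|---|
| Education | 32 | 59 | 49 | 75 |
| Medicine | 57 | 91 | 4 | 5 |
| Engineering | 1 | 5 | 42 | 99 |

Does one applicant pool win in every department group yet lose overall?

Yes

Education: the in-state pool 32/59 = 54.2%, the out-of-state pool 49/75 = 65.3% → the out-of-state pool
Medicine: the in-state pool 57/91 = 62.6%, the out-of-state pool 4/5 = 80.0% → the out-of-state pool
Engineering: the in-state pool 1/5 = 20.0%, the out-of-state pool 42/99 = 42.4% → the out-of-state pool
Overall: the in-state pool 90/155 = 58.1%, the out-of-state pool 95/179 = 53.1% → the in-state pool
The out-of-state pool wins each department group but the in-state pool wins overall — the comparison reverses. The out-of-state pool's applicants skew toward Engineering, which has a lower base rate.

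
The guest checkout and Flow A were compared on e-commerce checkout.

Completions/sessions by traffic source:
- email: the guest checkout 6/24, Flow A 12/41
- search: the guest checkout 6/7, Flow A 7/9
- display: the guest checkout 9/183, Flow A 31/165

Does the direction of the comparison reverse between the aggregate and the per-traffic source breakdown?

Email: the guest checkout 6/24 = 25.0%, Flow A 12/41 = 29.3% → Flow A
Search: the guest checkout 6/7 = 85.7%, Flow A 7/9 = 77.8% → the guest checkout
Display: the guest checkout 9/183 = 4.9%, Flow A 31/165 = 18.8% → Flow A
Overall: the guest checkout 21/214 = 9.8%, Flow A 50/215 = 23.3% → Flow A
Neither sweeps: the guest checkout wins 1 of 3 groups, Flow A wins 2. Flow A wins overall but not every group — no Simpson reversal.

No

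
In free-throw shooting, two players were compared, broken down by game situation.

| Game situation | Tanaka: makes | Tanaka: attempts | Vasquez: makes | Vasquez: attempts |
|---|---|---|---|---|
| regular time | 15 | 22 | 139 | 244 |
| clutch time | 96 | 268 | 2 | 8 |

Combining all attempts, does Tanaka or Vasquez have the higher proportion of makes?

Regular time: Tanaka 15/22 = 68.2%, Vasquez 139/244 = 57.0% → Tanaka
Clutch time: Tanaka 96/268 = 35.8%, Vasquez 2/8 = 25.0% → Tanaka
Overall: Tanaka 111/290 = 38.3%, Vasquez 141/252 = 56.0% → Vasquez
(Tanaka wins every game group but Vasquez wins overall — Tanaka's attempts skew toward the low-rate clutch time group.)

Vasquez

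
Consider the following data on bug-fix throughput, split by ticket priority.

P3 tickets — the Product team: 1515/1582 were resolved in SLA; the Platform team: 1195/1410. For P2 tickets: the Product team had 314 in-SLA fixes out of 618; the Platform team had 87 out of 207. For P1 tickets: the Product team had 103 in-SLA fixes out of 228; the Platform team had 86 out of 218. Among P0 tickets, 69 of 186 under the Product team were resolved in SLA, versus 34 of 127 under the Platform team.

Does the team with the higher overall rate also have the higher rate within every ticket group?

P3: the Product team 1515/1582 = 95.8%, the Platform team 1195/1410 = 84.8% → the Product team
P2: the Product team 314/618 = 50.8%, the Platform team 87/207 = 42.0% → the Product team
P1: the Product team 103/228 = 45.2%, the Platform team 86/218 = 39.4% → the Product team
P0: the Product team 69/186 = 37.1%, the Platform team 34/127 = 26.8% → the Product team
Overall: the Product team 2001/2614 = 76.5%, the Platform team 1402/1962 = 71.5% → the Product team
The Product team wins overall and in every ticket group — no reversal.

Yes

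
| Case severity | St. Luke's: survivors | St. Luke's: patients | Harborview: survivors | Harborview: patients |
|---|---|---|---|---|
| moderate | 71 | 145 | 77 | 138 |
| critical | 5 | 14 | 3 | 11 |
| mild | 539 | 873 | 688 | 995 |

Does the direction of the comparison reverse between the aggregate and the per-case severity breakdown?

Moderate: St. Luke's 71/145 = 49.0%, Harborview 77/138 = 55.8% → Harborview
Critical: St. Luke's 5/14 = 35.7%, Harborview 3/11 = 27.3% → St. Luke's
Mild: St. Luke's 539/873 = 61.7%, Harborview 688/995 = 69.1% → Harborview
Overall: St. Luke's 615/1032 = 59.6%, Harborview 768/1144 = 67.1% → Harborview
Neither sweeps: St. Luke's wins 1 of 3 groups, Harborview wins 2. Harborview wins overall but not every group — no Simpson reversal.

No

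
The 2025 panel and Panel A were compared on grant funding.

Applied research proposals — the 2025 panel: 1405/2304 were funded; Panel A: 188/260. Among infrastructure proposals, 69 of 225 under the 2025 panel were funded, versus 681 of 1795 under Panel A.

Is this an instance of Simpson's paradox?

Applied research: the 2025 panel 1405/2304 = 61.0%, Panel A 188/260 = 72.3% → Panel A
Infrastructure: the 2025 panel 69/225 = 30.7%, Panel A 681/1795 = 37.9% → Panel A
Overall: the 2025 panel 1474/2529 = 58.3%, Panel A 869/2055 = 42.3% → the 2025 panel
Panel A wins each proposal group but the 2025 panel wins overall — the comparison reverses. Panel A's proposals skew toward infrastructure, which has a lower base rate.

Yes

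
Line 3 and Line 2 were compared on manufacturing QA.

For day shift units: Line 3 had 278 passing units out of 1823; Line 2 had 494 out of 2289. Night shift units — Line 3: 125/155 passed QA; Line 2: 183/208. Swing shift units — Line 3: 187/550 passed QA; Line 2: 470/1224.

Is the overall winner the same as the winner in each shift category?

Day shift: Line 3 278/1823 = 15.2%, Line 2 494/2289 = 21.6% → Line 2
Night shift: Line 3 125/155 = 80.6%, Line 2 183/208 = 88.0% → Line 2
Swing shift: Line 3 187/550 = 34.0%, Line 2 470/1224 = 38.4% → Line 2
Overall: Line 3 590/2528 = 23.3%, Line 2 1147/3721 = 30.8% → Line 2
Line 2 wins overall and in every shift group — no reversal.

Yes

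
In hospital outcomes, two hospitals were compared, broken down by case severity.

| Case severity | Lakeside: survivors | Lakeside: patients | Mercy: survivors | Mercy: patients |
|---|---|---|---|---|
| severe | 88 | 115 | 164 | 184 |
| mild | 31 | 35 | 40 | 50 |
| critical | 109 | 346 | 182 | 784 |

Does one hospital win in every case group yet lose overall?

Severe: Lakeside 88/115 = 76.5%, Mercy 164/184 = 89.1% → Mercy
Mild: Lakeside 31/35 = 88.6%, Mercy 40/50 = 80.0% → Lakeside
Critical: Lakeside 109/346 = 31.5%, Mercy 182/784 = 23.2% → Lakeside
Overall: Lakeside 228/496 = 46.0%, Mercy 386/1018 = 37.9% → Lakeside
Neither sweeps: Lakeside wins 2 of 3 groups, Mercy wins 1. Lakeside wins overall but not every group — no Simpson reversal.

No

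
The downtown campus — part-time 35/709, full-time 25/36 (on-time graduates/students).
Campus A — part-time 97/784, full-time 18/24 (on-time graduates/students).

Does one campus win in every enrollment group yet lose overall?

Part-time: the downtown campus 35/709 = 4.9%, Campus A 97/784 = 12.4% → Campus A
Full-time: the downtown campus 25/36 = 69.4%, Campus A 18/24 = 75.0% → Campus A
Overall: the downtown campus 60/745 = 8.1%, Campus A 115/808 = 14.2% → Campus A
Campus A wins overall and in every enrollment group — no reversal.

No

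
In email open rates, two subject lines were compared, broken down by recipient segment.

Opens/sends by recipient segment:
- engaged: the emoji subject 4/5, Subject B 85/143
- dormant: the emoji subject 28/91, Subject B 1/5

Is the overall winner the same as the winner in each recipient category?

Engaged: the emoji subject 4/5 = 80.0%, Subject B 85/143 = 59.4% → the emoji subject
Dormant: the emoji subject 28/91 = 30.8%, Subject B 1/5 = 20.0% → the emoji subject
Overall: the emoji subject 32/96 = 33.3%, Subject B 86/148 = 58.1% → Subject B
The emoji subject wins each recipient group but Subject B wins overall — the comparison reverses. The emoji subject's sends skew toward dormant, which has a lower base rate.

No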